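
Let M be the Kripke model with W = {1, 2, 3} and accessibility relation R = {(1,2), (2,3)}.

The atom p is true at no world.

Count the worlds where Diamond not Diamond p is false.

1

1: successors {2}; not Diamond p there: 2:T. ✓
2: successors {3}; not Diamond p there: 3:T. ✓
3: no successors, so Diamond not Diamond p fails. ✗
Satisfying worlds: {1, 2}.
So Diamond not Diamond p fails at the other 1 world.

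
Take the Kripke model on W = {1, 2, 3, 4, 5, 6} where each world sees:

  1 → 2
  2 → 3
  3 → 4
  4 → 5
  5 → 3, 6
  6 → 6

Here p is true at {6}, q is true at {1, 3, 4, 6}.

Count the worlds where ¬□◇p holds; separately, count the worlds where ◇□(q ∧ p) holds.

4 and 2

For ¬□◇p:
1: □◇p is F. ✓
2: □◇p is F. ✓
3: □◇p is F. ✓
4: □◇p is T. ✗
5: □◇p is F. ✓
6: □◇p is T. ✗
— 4 worlds.
For ◇□(q ∧ p):
1: successors {2}; □(q ∧ p) there: 2:F. ✗
2: successors {3}; □(q ∧ p) there: 3:F. ✗
3: successors {4}; □(q ∧ p) there: 4:F. ✗
4: successors {5}; □(q ∧ p) there: 5:F. ✗
5: successors {3, 6}; □(q ∧ p) there: 3:F, 6:T. ✓
6: successors {6}; □(q ∧ p) there: 6:T. ✓
— 2 worlds.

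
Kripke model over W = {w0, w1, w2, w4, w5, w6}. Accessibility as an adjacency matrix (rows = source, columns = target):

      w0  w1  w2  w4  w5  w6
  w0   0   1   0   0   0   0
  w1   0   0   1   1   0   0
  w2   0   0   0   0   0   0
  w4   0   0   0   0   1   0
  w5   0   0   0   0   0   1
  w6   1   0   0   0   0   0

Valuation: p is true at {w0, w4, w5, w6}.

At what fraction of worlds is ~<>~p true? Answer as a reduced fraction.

w0: <>~p is T. ✗
w1: <>~p is T. ✗
w2: <>~p is F. ✓
w4: <>~p is F. ✓
w5: <>~p is F. ✓
w6: <>~p is F. ✓
That's 4 of 6 worlds, so 4/6 = 2/3.

2/3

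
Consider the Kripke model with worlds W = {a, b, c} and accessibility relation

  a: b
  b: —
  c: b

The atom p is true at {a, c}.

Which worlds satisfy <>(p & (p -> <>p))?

∅

a: successors {b}; p & (p -> <>p) there: b:F. ✗
b: no successors, so <>(p & (p -> <>p)) fails. ✗
c: successors {b}; p & (p -> <>p) there: b:F. ✗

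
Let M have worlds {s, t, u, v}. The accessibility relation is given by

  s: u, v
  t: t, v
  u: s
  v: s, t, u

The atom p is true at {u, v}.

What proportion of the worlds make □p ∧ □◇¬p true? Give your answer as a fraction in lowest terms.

s: □p is T, □◇¬p is T. ✓
t: □p is F, □◇¬p is T. ✗
u: □p is F, □◇¬p is F. ✗
v: □p is F, □◇¬p is F. ✗
That's 1 of 4 worlds, so 1/4.

1/4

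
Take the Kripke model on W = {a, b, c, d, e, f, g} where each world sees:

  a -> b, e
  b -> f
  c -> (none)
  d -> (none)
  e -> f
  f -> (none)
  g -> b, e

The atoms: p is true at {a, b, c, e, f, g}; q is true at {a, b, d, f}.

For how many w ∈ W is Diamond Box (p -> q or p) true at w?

a: successors {b, e}; Box (p -> q or p) there: b:T, e:T. ✓
b: successors {f}; Box (p -> q or p) there: f:T. ✓
c: no successors, so Diamond Box (p -> q or p) fails. ✗
d: no successors, so Diamond Box (p -> q or p) fails. ✗
e: successors {f}; Box (p -> q or p) there: f:T. ✓
f: no successors, so Diamond Box (p -> q or p) fails. ✗
g: successors {b, e}; Box (p -> q or p) there: b:T, e:T. ✓
Satisfying worlds: {a, b, e, g}.

4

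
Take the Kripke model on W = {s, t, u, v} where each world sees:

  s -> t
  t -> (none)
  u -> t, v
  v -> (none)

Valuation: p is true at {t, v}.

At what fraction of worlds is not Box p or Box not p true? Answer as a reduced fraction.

s: not Box p is F, Box not p is F. ✗
t: not Box p is F, Box not p is T. ✓
u: not Box p is F, Box not p is F. ✗
v: not Box p is F, Box not p is T. ✓
That's 2 of 4 worlds, so 2/4 = 1/2.

1/2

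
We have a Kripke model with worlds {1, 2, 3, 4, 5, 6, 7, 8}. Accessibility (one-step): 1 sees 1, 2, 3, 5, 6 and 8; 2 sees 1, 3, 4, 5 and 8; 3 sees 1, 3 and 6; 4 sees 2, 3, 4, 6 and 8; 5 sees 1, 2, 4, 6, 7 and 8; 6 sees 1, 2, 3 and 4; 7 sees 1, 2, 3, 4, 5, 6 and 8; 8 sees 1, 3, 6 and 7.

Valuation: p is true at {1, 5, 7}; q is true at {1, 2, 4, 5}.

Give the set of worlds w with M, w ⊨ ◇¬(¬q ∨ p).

{1, 2, 4, 5, 6, 7}

1: successors {1, 2, 3, 5, 6, 8}; ¬(¬q ∨ p) there: 1:F, 2:T, 3:F, 5:F, 6:F, 8:F. ✓
2: successors {1, 3, 4, 5, 8}; ¬(¬q ∨ p) there: 1:F, 3:F, 4:T, 5:F, 8:F. ✓
3: successors {1, 3, 6}; ¬(¬q ∨ p) there: 1:F, 3:F, 6:F. ✗
4: successors {2, 3, 4, 6, 8}; ¬(¬q ∨ p) there: 2:T, 3:F, 4:T, 6:F, 8:F. ✓
5: successors {1, 2, 4, 6, 7, 8}; ¬(¬q ∨ p) there: 1:F, 2:T, 4:T, 6:F, 7:F, 8:F. ✓
6: successors {1, 2, 3, 4}; ¬(¬q ∨ p) there: 1:F, 2:T, 3:F, 4:T. ✓
7: successors {1, 2, 3, 4, 5, 6, 8}; ¬(¬q ∨ p) there: 1:F, 2:T, 3:F, 4:T, 5:F, 6:F, 8:F. ✓
8: successors {1, 3, 6, 7}; ¬(¬q ∨ p) there: 1:F, 3:F, 6:F, 7:F. ✗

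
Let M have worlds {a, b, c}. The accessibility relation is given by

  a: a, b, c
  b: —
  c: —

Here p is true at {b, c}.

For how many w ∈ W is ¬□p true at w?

1

a: □p is F. ✓
b: □p is T. ✗
c: □p is T. ✗
Satisfying worlds: {a}.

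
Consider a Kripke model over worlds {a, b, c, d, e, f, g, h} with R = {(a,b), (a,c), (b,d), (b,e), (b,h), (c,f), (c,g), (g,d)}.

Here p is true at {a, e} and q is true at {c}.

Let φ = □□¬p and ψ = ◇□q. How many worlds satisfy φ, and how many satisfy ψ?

For □□¬p:
a: successors {b, c}; □¬p there: b:F, c:T. ✗
b: successors {d, e, h}; □¬p there: d:T, e:T, h:T. ✓
c: successors {f, g}; □¬p there: f:T, g:T. ✓
d: no successors, so □□¬p holds vacuously. ✓
e: no successors, so □□¬p holds vacuously. ✓
f: no successors, so □□¬p holds vacuously. ✓
g: successors {d}; □¬p there: d:T. ✓
h: no successors, so □□¬p holds vacuously. ✓
— 7 worlds.
For ◇□q:
a: successors {b, c}; □q there: b:F, c:F. ✗
b: successors {d, e, h}; □q there: d:T, e:T, h:T. ✓
c: successors {f, g}; □q there: f:T, g:F. ✓
d: no successors, so ◇□q fails. ✗
e: no successors, so ◇□q fails. ✗
f: no successors, so ◇□q fails. ✗
g: successors {d}; □q there: d:T. ✓
h: no successors, so ◇□q fails. ✗
— 3 worlds.

7 and 3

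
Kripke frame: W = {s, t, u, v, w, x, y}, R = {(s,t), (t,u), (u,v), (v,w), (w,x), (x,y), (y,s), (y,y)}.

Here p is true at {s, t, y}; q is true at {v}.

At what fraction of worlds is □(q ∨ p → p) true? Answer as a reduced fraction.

6/7

s: successors {t}; q ∨ p → p there: t:T. ✓
t: successors {u}; q ∨ p → p there: u:T. ✓
u: successors {v}; q ∨ p → p there: v:F. ✗
v: successors {w}; q ∨ p → p there: w:T. ✓
w: successors {x}; q ∨ p → p there: x:T. ✓
x: successors {y}; q ∨ p → p there: y:T. ✓
y: successors {s, y}; q ∨ p → p there: s:T, y:T. ✓
That's 6 of 7 worlds, so 6/7.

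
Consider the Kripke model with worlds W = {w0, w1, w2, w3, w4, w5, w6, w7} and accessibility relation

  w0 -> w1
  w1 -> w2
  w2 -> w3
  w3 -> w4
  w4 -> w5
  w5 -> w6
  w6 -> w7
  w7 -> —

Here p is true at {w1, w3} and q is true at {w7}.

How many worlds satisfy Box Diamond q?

w0: successors {w1}; Diamond q there: w1:F. ✗
w1: successors {w2}; Diamond q there: w2:F. ✗
w2: successors {w3}; Diamond q there: w3:F. ✗
w3: successors {w4}; Diamond q there: w4:F. ✗
w4: successors {w5}; Diamond q there: w5:F. ✗
w5: successors {w6}; Diamond q there: w6:T. ✓
w6: successors {w7}; Diamond q there: w7:F. ✗
w7: no successors, so Box Diamond q holds vacuously. ✓
Satisfying worlds: {w5, w7}.

2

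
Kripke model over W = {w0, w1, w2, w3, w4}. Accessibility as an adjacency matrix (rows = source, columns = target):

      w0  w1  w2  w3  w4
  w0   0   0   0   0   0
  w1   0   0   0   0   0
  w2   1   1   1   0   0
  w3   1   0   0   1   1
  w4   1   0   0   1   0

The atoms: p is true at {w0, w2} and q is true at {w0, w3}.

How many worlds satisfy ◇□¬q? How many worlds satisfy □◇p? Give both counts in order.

3 and 2

For ◇□¬q:
w0: no successors, so ◇□¬q fails. ✗
w1: no successors, so ◇□¬q fails. ✗
w2: successors {w0, w1, w2}; □¬q there: w0:T, w1:T, w2:F. ✓
w3: successors {w0, w3, w4}; □¬q there: w0:T, w3:F, w4:F. ✓
w4: successors {w0, w3}; □¬q there: w0:T, w3:F. ✓
— 3 worlds.
For □◇p:
w0: no successors, so □◇p holds vacuously. ✓
w1: no successors, so □◇p holds vacuously. ✓
w2: successors {w0, w1, w2}; ◇p there: w0:F, w1:F, w2:T. ✗
w3: successors {w0, w3, w4}; ◇p there: w0:F, w3:T, w4:T. ✗
w4: successors {w0, w3}; ◇p there: w0:F, w3:T. ✗
— 2 worlds.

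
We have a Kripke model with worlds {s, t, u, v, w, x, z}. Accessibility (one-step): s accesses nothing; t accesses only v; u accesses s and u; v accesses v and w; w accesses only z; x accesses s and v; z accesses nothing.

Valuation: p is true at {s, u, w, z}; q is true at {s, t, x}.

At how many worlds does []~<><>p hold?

3

s: no successors, so []~<><>p holds vacuously. ✓
t: successors {v}; ~<><>p there: v:F. ✗
u: successors {s, u}; ~<><>p there: s:T, u:F. ✗
v: successors {v, w}; ~<><>p there: v:F, w:T. ✗
w: successors {z}; ~<><>p there: z:T. ✓
x: successors {s, v}; ~<><>p there: s:T, v:F. ✗
z: no successors, so []~<><>p holds vacuously. ✓
Satisfying worlds: {s, w, z}.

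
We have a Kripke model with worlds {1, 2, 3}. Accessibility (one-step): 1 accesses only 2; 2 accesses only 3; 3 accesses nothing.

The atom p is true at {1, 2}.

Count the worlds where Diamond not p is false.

2

1: successors {2}; not p there: 2:F. ✗
2: successors {3}; not p there: 3:T. ✓
3: no successors, so Diamond not p fails. ✗
Satisfying worlds: {2}.
So Diamond not p fails at the other 2 worlds.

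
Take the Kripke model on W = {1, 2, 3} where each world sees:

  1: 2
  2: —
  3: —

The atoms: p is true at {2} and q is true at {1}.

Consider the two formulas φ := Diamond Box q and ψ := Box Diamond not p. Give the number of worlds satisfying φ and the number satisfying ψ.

For Diamond Box q:
1: successors {2}; Box q there: 2:T. ✓
2: no successors, so Diamond Box q fails. ✗
3: no successors, so Diamond Box q fails. ✗
— 1 world.
For Box Diamond not p:
1: successors {2}; Diamond not p there: 2:F. ✗
2: no successors, so Box Diamond not p holds vacuously. ✓
3: no successors, so Box Diamond not p holds vacuously. ✓
— 2 worlds.

1 and 2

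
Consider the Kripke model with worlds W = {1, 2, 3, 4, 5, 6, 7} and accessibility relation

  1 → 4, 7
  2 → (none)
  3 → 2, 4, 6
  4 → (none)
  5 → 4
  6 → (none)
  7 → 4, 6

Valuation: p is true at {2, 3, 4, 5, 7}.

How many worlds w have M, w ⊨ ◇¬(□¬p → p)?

1: successors {4, 7}; ¬(□¬p → p) there: 4:F, 7:F. ✗
2: no successors, so ◇¬(□¬p → p) fails. ✗
3: successors {2, 4, 6}; ¬(□¬p → p) there: 2:F, 4:F, 6:T. ✓
4: no successors, so ◇¬(□¬p → p) fails. ✗
5: successors {4}; ¬(□¬p → p) there: 4:F. ✗
6: no successors, so ◇¬(□¬p → p) fails. ✗
7: successors {4, 6}; ¬(□¬p → p) there: 4:F, 6:T. ✓
Satisfying worlds: {3, 7}.

2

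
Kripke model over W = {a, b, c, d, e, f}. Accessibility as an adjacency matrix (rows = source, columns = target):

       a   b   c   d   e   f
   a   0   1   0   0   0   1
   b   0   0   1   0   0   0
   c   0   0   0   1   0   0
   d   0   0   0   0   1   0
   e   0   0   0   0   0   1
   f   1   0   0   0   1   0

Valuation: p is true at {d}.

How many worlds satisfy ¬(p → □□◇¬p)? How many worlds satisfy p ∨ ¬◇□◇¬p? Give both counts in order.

0 and 1

For ¬(p → □□◇¬p):
a: p → □□◇¬p is T. ✗
b: p → □□◇¬p is T. ✗
c: p → □□◇¬p is T. ✗
d: p → □□◇¬p is T. ✗
e: p → □□◇¬p is T. ✗
f: p → □□◇¬p is T. ✗
— 0 worlds.
For p ∨ ¬◇□◇¬p:
a: p is F, ¬◇□◇¬p is F. ✗
b: p is F, ¬◇□◇¬p is F. ✗
c: p is F, ¬◇□◇¬p is F. ✗
d: p is T, ¬◇□◇¬p is F. ✓
e: p is F, ¬◇□◇¬p is F. ✗
f: p is F, ¬◇□◇¬p is F. ✗
— 1 world.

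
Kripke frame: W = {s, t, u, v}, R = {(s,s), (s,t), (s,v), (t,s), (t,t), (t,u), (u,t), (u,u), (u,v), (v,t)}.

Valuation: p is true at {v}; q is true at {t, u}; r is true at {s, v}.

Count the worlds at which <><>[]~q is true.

s: successors {s, t, v}; <>[]~q there: s:F, t:F, v:F. ✗
t: successors {s, t, u}; <>[]~q there: s:F, t:F, u:F. ✗
u: successors {t, u, v}; <>[]~q there: t:F, u:F, v:F. ✗
v: successors {t}; <>[]~q there: t:F. ✗
Satisfying worlds: ∅.

0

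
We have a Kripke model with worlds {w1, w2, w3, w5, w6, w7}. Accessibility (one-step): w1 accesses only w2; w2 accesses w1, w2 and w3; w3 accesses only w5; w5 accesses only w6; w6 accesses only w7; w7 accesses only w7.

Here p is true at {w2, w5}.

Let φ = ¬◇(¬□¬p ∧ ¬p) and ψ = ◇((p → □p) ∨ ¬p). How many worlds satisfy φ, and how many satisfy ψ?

For ¬◇(¬□¬p ∧ ¬p):
w1: ◇(¬□¬p ∧ ¬p) is F. ✓
w2: ◇(¬□¬p ∧ ¬p) is T. ✗
w3: ◇(¬□¬p ∧ ¬p) is F. ✓
w5: ◇(¬□¬p ∧ ¬p) is F. ✓
w6: ◇(¬□¬p ∧ ¬p) is F. ✓
w7: ◇(¬□¬p ∧ ¬p) is F. ✓
— 5 worlds.
For ◇((p → □p) ∨ ¬p):
w1: successors {w2}; (p → □p) ∨ ¬p there: w2:F. ✗
w2: successors {w1, w2, w3}; (p → □p) ∨ ¬p there: w1:T, w2:F, w3:T. ✓
w3: successors {w5}; (p → □p) ∨ ¬p there: w5:F. ✗
w5: successors {w6}; (p → □p) ∨ ¬p there: w6:T. ✓
w6: successors {w7}; (p → □p) ∨ ¬p there: w7:T. ✓
w7: successors {w7}; (p → □p) ∨ ¬p there: w7:T. ✓
— 4 worlds.

5 and 4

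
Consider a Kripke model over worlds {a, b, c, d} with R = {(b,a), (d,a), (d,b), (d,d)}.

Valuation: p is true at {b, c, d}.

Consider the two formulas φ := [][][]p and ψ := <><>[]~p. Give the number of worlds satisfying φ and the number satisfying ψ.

For [][][]p:
a: no successors, so [][][]p holds vacuously. ✓
b: successors {a}; [][]p there: a:T. ✓
c: no successors, so [][][]p holds vacuously. ✓
d: successors {a, b, d}; [][]p there: a:T, b:T, d:F. ✗
— 3 worlds.
For <><>[]~p:
a: no successors, so <><>[]~p fails. ✗
b: successors {a}; <>[]~p there: a:F. ✗
c: no successors, so <><>[]~p fails. ✗
d: successors {a, b, d}; <>[]~p there: a:F, b:T, d:T. ✓
— 1 world.

3 and 1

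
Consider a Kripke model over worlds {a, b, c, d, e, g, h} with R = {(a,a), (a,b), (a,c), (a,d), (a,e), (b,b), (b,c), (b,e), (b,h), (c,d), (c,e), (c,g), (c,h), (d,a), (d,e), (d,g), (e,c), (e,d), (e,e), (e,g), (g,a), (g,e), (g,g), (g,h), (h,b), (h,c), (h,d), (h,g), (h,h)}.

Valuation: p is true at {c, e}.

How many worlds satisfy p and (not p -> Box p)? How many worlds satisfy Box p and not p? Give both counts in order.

For p and (not p -> Box p):
a: p is F, not p -> Box p is F. ✗
b: p is F, not p -> Box p is F. ✗
c: p is T, not p -> Box p is T. ✓
d: p is F, not p -> Box p is F. ✗
e: p is T, not p -> Box p is T. ✓
g: p is F, not p -> Box p is F. ✗
h: p is F, not p -> Box p is F. ✗
— 2 worlds.
For Box p and not p:
a: Box p is F, not p is T. ✗
b: Box p is F, not p is T. ✗
c: Box p is F, not p is F. ✗
d: Box p is F, not p is T. ✗
e: Box p is F, not p is F. ✗
g: Box p is F, not p is T. ✗
h: Box p is F, not p is T. ✗
— 0 worlds.

2 and 0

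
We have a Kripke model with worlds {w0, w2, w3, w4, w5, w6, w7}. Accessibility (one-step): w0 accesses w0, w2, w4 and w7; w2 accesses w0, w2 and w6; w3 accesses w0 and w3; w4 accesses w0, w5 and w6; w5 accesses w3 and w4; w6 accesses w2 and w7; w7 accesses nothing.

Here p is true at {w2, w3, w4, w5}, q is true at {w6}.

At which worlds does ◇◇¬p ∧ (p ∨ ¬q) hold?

w0: ◇◇¬p is T, p ∨ ¬q is T. ✓
w2: ◇◇¬p is T, p ∨ ¬q is T. ✓
w3: ◇◇¬p is T, p ∨ ¬q is T. ✓
w4: ◇◇¬p is T, p ∨ ¬q is T. ✓
w5: ◇◇¬p is T, p ∨ ¬q is T. ✓
w6: ◇◇¬p is T, p ∨ ¬q is F. ✗
w7: ◇◇¬p is F, p ∨ ¬q is T. ✗

{w0, w2, w3, w4, w5}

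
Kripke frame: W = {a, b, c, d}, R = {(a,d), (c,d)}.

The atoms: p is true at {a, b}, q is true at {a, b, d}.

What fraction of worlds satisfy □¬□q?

a: successors {d}; ¬□q there: d:F. ✗
b: no successors, so □¬□q holds vacuously. ✓
c: successors {d}; ¬□q there: d:F. ✗
d: no successors, so □¬□q holds vacuously. ✓
That's 2 of 4 worlds, so 2/4 = 1/2.

1/2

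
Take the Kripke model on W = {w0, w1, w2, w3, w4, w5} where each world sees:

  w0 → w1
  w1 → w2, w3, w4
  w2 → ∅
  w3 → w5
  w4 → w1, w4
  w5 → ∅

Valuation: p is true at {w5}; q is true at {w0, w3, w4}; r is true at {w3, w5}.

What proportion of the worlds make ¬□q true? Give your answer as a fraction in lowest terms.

w0: □q is F. ✓
w1: □q is F. ✓
w2: □q is T. ✗
w3: □q is F. ✓
w4: □q is F. ✓
w5: □q is T. ✗
That's 4 of 6 worlds, so 4/6 = 2/3.

2/3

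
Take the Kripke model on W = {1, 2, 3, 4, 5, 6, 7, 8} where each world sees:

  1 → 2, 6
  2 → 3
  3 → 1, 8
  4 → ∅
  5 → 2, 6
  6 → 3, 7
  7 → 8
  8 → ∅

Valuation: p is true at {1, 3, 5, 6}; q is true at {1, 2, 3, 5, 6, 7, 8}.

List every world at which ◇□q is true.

1: successors {2, 6}; □q there: 2:T, 6:T. ✓
2: successors {3}; □q there: 3:T. ✓
3: successors {1, 8}; □q there: 1:T, 8:T. ✓
4: no successors, so ◇□q fails. ✗
5: successors {2, 6}; □q there: 2:T, 6:T. ✓
6: successors {3, 7}; □q there: 3:T, 7:T. ✓
7: successors {8}; □q there: 8:T. ✓
8: no successors, so ◇□q fails. ✗

{1, 2, 3, 5, 6, 7}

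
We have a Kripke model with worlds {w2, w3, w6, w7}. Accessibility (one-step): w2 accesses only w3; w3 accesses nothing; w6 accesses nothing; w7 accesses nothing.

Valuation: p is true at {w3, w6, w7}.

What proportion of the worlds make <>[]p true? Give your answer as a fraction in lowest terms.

1/4

w2: successors {w3}; []p there: w3:T. ✓
w3: no successors, so <>[]p fails. ✗
w6: no successors, so <>[]p fails. ✗
w7: no successors, so <>[]p fails. ✗
That's 1 of 4 worlds, so 1/4.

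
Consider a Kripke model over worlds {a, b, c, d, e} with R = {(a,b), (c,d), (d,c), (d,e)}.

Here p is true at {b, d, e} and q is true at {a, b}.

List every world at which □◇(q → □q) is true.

a: successors {b}; ◇(q → □q) there: b:F. ✗
b: no successors, so □◇(q → □q) holds vacuously. ✓
c: successors {d}; ◇(q → □q) there: d:T. ✓
d: successors {c, e}; ◇(q → □q) there: c:T, e:F. ✗
e: no successors, so □◇(q → □q) holds vacuously. ✓

{b, c, e}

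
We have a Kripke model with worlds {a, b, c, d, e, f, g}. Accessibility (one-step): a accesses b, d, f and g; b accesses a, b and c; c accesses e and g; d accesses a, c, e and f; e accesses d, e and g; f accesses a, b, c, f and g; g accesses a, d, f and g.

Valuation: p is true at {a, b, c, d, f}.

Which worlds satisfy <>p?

a: successors {b, d, f, g}; p there: b:T, d:T, f:T, g:F. ✓
b: successors {a, b, c}; p there: a:T, b:T, c:T. ✓
c: successors {e, g}; p there: e:F, g:F. ✗
d: successors {a, c, e, f}; p there: a:T, c:T, e:F, f:T. ✓
e: successors {d, e, g}; p there: d:T, e:F, g:F. ✓
f: successors {a, b, c, f, g}; p there: a:T, b:T, c:T, f:T, g:F. ✓
g: successors {a, d, f, g}; p there: a:T, d:T, f:T, g:F. ✓

{a, b, d, e, f, g}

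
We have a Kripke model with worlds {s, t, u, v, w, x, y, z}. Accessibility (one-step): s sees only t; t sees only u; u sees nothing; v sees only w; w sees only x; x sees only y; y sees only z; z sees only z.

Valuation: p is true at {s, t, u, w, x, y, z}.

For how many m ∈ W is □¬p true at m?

s: successors {t}; ¬p there: t:F. ✗
t: successors {u}; ¬p there: u:F. ✗
u: no successors, so □¬p holds vacuously. ✓
v: successors {w}; ¬p there: w:F. ✗
w: successors {x}; ¬p there: x:F. ✗
x: successors {y}; ¬p there: y:F. ✗
y: successors {z}; ¬p there: z:F. ✗
z: successors {z}; ¬p there: z:F. ✗
Satisfying worlds: {u}.

1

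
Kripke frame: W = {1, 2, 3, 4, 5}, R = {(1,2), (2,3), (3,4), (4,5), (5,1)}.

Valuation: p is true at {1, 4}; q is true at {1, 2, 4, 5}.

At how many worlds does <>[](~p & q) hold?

1: successors {2}; [](~p & q) there: 2:F. ✗
2: successors {3}; [](~p & q) there: 3:F. ✗
3: successors {4}; [](~p & q) there: 4:T. ✓
4: successors {5}; [](~p & q) there: 5:F. ✗
5: successors {1}; [](~p & q) there: 1:T. ✓
Satisfying worlds: {3, 5}.

2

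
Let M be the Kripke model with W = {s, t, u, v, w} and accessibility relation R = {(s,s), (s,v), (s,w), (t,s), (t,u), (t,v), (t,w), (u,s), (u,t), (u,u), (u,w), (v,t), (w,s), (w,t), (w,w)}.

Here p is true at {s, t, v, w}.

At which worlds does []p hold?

s: successors {s, v, w}; p there: s:T, v:T, w:T. ✓
t: successors {s, u, v, w}; p there: s:T, u:F, v:T, w:T. ✗
u: successors {s, t, u, w}; p there: s:T, t:T, u:F, w:T. ✗
v: successors {t}; p there: t:T. ✓
w: successors {s, t, w}; p there: s:T, t:T, w:T. ✓

{s, v, w}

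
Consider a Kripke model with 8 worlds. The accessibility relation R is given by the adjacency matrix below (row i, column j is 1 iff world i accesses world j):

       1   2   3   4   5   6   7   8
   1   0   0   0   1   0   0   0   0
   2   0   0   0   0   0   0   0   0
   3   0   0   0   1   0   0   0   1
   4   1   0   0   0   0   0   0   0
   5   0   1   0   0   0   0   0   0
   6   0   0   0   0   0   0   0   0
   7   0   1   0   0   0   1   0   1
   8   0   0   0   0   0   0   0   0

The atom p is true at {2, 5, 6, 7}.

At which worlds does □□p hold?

{2, 5, 6, 7, 8}

1: successors {4}; □p there: 4:F. ✗
2: no successors, so □□p holds vacuously. ✓
3: successors {4, 8}; □p there: 4:F, 8:T. ✗
4: successors {1}; □p there: 1:F. ✗
5: successors {2}; □p there: 2:T. ✓
6: no successors, so □□p holds vacuously. ✓
7: successors {2, 6, 8}; □p there: 2:T, 6:T, 8:T. ✓
8: no successors, so □□p holds vacuously. ✓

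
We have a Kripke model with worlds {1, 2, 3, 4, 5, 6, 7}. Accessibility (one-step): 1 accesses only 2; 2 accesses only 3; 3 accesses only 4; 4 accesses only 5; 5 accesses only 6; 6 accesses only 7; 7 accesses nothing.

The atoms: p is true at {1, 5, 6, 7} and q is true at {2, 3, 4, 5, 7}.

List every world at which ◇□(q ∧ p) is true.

1: successors {2}; □(q ∧ p) there: 2:F. ✗
2: successors {3}; □(q ∧ p) there: 3:F. ✗
3: successors {4}; □(q ∧ p) there: 4:T. ✓
4: successors {5}; □(q ∧ p) there: 5:F. ✗
5: successors {6}; □(q ∧ p) there: 6:T. ✓
6: successors {7}; □(q ∧ p) there: 7:T. ✓
7: no successors, so ◇□(q ∧ p) fails. ✗

{3, 5, 6}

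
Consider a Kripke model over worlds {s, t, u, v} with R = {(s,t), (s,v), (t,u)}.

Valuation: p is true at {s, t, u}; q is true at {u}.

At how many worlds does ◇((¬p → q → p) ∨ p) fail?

2

s: successors {t, v}; (¬p → q → p) ∨ p there: t:T, v:T. ✓
t: successors {u}; (¬p → q → p) ∨ p there: u:T. ✓
u: no successors, so ◇((¬p → q → p) ∨ p) fails. ✗
v: no successors, so ◇((¬p → q → p) ∨ p) fails. ✗
Satisfying worlds: {s, t}.
So ◇((¬p → q → p) ∨ p) fails at the other 2 worlds.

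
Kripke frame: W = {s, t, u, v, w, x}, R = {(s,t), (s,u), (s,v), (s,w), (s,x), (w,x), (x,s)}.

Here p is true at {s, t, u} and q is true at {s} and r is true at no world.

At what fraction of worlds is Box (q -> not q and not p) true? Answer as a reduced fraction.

s: successors {t, u, v, w, x}; q -> not q and not p there: t:T, u:T, v:T, w:T, x:T. ✓
t: no successors, so Box (q -> not q and not p) holds vacuously. ✓
u: no successors, so Box (q -> not q and not p) holds vacuously. ✓
v: no successors, so Box (q -> not q and not p) holds vacuously. ✓
w: successors {x}; q -> not q and not p there: x:T. ✓
x: successors {s}; q -> not q and not p there: s:F. ✗
That's 5 of 6 worlds, so 5/6.

5/6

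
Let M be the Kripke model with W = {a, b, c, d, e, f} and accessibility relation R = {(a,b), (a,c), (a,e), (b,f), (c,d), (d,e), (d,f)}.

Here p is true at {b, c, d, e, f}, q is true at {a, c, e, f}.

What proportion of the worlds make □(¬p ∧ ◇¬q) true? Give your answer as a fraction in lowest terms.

1/3

a: successors {b, c, e}; ¬p ∧ ◇¬q there: b:F, c:F, e:F. ✗
b: successors {f}; ¬p ∧ ◇¬q there: f:F. ✗
c: successors {d}; ¬p ∧ ◇¬q there: d:F. ✗
d: successors {e, f}; ¬p ∧ ◇¬q there: e:F, f:F. ✗
e: no successors, so □(¬p ∧ ◇¬q) holds vacuously. ✓
f: no successors, so □(¬p ∧ ◇¬q) holds vacuously. ✓
That's 2 of 6 worlds, so 2/6 = 1/3.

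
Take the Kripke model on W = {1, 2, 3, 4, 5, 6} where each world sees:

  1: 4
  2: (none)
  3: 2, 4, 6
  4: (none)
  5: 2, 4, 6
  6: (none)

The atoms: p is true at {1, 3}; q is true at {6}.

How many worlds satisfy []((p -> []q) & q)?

1: successors {4}; (p -> []q) & q there: 4:F. ✗
2: no successors, so []((p -> []q) & q) holds vacuously. ✓
3: successors {2, 4, 6}; (p -> []q) & q there: 2:F, 4:F, 6:T. ✗
4: no successors, so []((p -> []q) & q) holds vacuously. ✓
5: successors {2, 4, 6}; (p -> []q) & q there: 2:F, 4:F, 6:T. ✗
6: no successors, so []((p -> []q) & q) holds vacuously. ✓
Satisfying worlds: {2, 4, 6}.

3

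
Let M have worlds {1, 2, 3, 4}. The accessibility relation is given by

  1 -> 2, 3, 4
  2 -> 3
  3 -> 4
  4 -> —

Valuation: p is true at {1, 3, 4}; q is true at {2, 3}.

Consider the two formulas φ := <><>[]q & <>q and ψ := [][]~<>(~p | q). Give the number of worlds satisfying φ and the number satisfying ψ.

For <><>[]q & <>q:
1: <><>[]q is T, <>q is T. ✓
2: <><>[]q is T, <>q is T. ✓
3: <><>[]q is F, <>q is F. ✗
4: <><>[]q is F, <>q is F. ✗
— 2 worlds.
For [][]~<>(~p | q):
1: successors {2, 3, 4}; []~<>(~p | q) there: 2:T, 3:T, 4:T. ✓
2: successors {3}; []~<>(~p | q) there: 3:T. ✓
3: successors {4}; []~<>(~p | q) there: 4:T. ✓
4: no successors, so [][]~<>(~p | q) holds vacuously. ✓
— 4 worlds.

2 and 4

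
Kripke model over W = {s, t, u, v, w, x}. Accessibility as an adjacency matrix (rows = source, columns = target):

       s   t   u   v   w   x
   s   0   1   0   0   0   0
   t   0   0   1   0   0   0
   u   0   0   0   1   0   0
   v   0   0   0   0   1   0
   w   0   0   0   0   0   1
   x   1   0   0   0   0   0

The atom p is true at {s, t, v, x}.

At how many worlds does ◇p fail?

s: successors {t}; p there: t:T. ✓
t: successors {u}; p there: u:F. ✗
u: successors {v}; p there: v:T. ✓
v: successors {w}; p there: w:F. ✗
w: successors {x}; p there: x:T. ✓
x: successors {s}; p there: s:T. ✓
Satisfying worlds: {s, u, w, x}.
So ◇p fails at the other 2 worlds.

2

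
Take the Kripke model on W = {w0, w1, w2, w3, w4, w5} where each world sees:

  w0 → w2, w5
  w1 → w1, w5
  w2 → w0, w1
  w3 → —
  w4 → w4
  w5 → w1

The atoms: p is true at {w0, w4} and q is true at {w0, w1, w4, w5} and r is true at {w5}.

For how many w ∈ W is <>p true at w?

2

w0: successors {w2, w5}; p there: w2:F, w5:F. ✗
w1: successors {w1, w5}; p there: w1:F, w5:F. ✗
w2: successors {w0, w1}; p there: w0:T, w1:F. ✓
w3: no successors, so <>p fails. ✗
w4: successors {w4}; p there: w4:T. ✓
w5: successors {w1}; p there: w1:F. ✗
Satisfying worlds: {w2, w4}.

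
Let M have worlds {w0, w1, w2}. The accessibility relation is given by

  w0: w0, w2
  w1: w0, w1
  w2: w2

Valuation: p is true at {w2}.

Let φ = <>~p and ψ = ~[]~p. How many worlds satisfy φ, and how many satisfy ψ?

2 and 2

For <>~p:
w0: successors {w0, w2}; ~p there: w0:T, w2:F. ✓
w1: successors {w0, w1}; ~p there: w0:T, w1:T. ✓
w2: successors {w2}; ~p there: w2:F. ✗
— 2 worlds.
For ~[]~p:
w0: []~p is F. ✓
w1: []~p is T. ✗
w2: []~p is F. ✓
— 2 worlds.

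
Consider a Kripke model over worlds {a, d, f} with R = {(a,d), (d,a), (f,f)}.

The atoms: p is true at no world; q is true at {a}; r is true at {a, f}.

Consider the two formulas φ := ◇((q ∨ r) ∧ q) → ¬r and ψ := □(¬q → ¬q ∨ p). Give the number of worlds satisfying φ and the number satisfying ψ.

3 and 3

For ◇((q ∨ r) ∧ q) → ¬r:
a: ◇((q ∨ r) ∧ q) is F, ¬r is F. ✓
d: ◇((q ∨ r) ∧ q) is T, ¬r is T. ✓
f: ◇((q ∨ r) ∧ q) is F, ¬r is F. ✓
— 3 worlds.
For □(¬q → ¬q ∨ p):
a: successors {d}; ¬q → ¬q ∨ p there: d:T. ✓
d: successors {a}; ¬q → ¬q ∨ p there: a:T. ✓
f: successors {f}; ¬q → ¬q ∨ p there: f:T. ✓
— 3 worlds.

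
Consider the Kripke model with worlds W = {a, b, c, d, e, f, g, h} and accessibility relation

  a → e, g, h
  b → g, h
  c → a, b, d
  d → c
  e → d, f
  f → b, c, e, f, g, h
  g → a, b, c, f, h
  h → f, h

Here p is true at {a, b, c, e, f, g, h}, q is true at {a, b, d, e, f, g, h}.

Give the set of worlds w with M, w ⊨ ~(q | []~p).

{c}

a: q | []~p is T. ✗
b: q | []~p is T. ✗
c: q | []~p is F. ✓
d: q | []~p is T. ✗
e: q | []~p is T. ✗
f: q | []~p is T. ✗
g: q | []~p is T. ✗
h: q | []~p is T. ✗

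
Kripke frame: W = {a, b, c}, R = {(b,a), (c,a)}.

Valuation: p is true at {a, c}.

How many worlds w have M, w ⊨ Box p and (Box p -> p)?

2

a: Box p is T, Box p -> p is T. ✓
b: Box p is T, Box p -> p is F. ✗
c: Box p is T, Box p -> p is T. ✓
Satisfying worlds: {a, c}.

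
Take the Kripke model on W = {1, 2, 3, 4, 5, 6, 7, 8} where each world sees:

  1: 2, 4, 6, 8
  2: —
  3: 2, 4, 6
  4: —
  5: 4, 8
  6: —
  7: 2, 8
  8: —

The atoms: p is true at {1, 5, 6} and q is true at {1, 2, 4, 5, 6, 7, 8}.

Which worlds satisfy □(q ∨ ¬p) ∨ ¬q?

1: □(q ∨ ¬p) is T, ¬q is F. ✓
2: □(q ∨ ¬p) is T, ¬q is F. ✓
3: □(q ∨ ¬p) is T, ¬q is T. ✓
4: □(q ∨ ¬p) is T, ¬q is F. ✓
5: □(q ∨ ¬p) is T, ¬q is F. ✓
6: □(q ∨ ¬p) is T, ¬q is F. ✓
7: □(q ∨ ¬p) is T, ¬q is F. ✓
8: □(q ∨ ¬p) is T, ¬q is F. ✓

{1, 2, 3, 4, 5, 6, 7, 8}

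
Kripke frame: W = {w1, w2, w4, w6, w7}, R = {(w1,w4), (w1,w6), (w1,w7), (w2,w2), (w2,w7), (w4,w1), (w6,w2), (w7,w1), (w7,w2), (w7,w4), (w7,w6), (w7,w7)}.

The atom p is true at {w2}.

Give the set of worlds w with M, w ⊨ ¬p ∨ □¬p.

w1: ¬p is T, □¬p is T. ✓
w2: ¬p is F, □¬p is F. ✗
w4: ¬p is T, □¬p is T. ✓
w6: ¬p is T, □¬p is F. ✓
w7: ¬p is T, □¬p is F. ✓

{w1, w4, w6, w7}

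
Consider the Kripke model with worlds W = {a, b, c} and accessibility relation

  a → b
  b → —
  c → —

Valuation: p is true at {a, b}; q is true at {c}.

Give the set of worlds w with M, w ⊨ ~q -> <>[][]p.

a: ~q is T, <>[][]p is T. ✓
b: ~q is T, <>[][]p is F. ✗
c: ~q is F, <>[][]p is F. ✓

{a, c}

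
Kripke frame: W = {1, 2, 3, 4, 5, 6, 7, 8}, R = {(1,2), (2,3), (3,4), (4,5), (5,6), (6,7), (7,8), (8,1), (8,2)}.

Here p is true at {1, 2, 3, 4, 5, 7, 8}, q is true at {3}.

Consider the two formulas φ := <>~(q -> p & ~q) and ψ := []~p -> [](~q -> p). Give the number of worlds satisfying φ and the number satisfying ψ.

1 and 7

For <>~(q -> p & ~q):
1: successors {2}; ~(q -> p & ~q) there: 2:F. ✗
2: successors {3}; ~(q -> p & ~q) there: 3:T. ✓
3: successors {4}; ~(q -> p & ~q) there: 4:F. ✗
4: successors {5}; ~(q -> p & ~q) there: 5:F. ✗
5: successors {6}; ~(q -> p & ~q) there: 6:F. ✗
6: successors {7}; ~(q -> p & ~q) there: 7:F. ✗
7: successors {8}; ~(q -> p & ~q) there: 8:F. ✗
8: successors {1, 2}; ~(q -> p & ~q) there: 1:F, 2:F. ✗
— 1 world.
For []~p -> [](~q -> p):
1: []~p is F, [](~q -> p) is T. ✓
2: []~p is F, [](~q -> p) is T. ✓
3: []~p is F, [](~q -> p) is T. ✓
4: []~p is F, [](~q -> p) is T. ✓
5: []~p is T, [](~q -> p) is F. ✗
6: []~p is F, [](~q -> p) is T. ✓
7: []~p is F, [](~q -> p) is T. ✓
8: []~p is F, [](~q -> p) is T. ✓
— 7 worlds.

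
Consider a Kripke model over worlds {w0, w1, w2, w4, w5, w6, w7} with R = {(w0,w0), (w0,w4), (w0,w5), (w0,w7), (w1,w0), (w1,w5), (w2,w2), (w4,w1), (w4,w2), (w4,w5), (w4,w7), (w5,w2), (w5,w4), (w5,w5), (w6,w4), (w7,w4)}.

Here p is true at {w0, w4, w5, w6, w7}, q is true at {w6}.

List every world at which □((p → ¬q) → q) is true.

w0: successors {w0, w4, w5, w7}; (p → ¬q) → q there: w0:F, w4:F, w5:F, w7:F. ✗
w1: successors {w0, w5}; (p → ¬q) → q there: w0:F, w5:F. ✗
w2: successors {w2}; (p → ¬q) → q there: w2:F. ✗
w4: successors {w1, w2, w5, w7}; (p → ¬q) → q there: w1:F, w2:F, w5:F, w7:F. ✗
w5: successors {w2, w4, w5}; (p → ¬q) → q there: w2:F, w4:F, w5:F. ✗
w6: successors {w4}; (p → ¬q) → q there: w4:F. ✗
w7: successors {w4}; (p → ¬q) → q there: w4:F. ✗

∅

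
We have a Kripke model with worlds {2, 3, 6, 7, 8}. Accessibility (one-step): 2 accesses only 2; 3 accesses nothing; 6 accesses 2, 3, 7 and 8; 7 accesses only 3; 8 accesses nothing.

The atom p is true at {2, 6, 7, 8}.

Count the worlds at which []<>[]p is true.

2: successors {2}; <>[]p there: 2:T. ✓
3: no successors, so []<>[]p holds vacuously. ✓
6: successors {2, 3, 7, 8}; <>[]p there: 2:T, 3:F, 7:T, 8:F. ✗
7: successors {3}; <>[]p there: 3:F. ✗
8: no successors, so []<>[]p holds vacuously. ✓
Satisfying worlds: {2, 3, 8}.

3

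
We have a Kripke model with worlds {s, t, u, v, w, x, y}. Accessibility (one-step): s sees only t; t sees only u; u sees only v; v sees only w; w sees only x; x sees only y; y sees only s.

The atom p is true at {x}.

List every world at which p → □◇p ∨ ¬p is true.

s: p is F, □◇p ∨ ¬p is T. ✓
t: p is F, □◇p ∨ ¬p is T. ✓
u: p is F, □◇p ∨ ¬p is T. ✓
v: p is F, □◇p ∨ ¬p is T. ✓
w: p is F, □◇p ∨ ¬p is T. ✓
x: p is T, □◇p ∨ ¬p is F. ✗
y: p is F, □◇p ∨ ¬p is T. ✓

{s, t, u, v, w, y}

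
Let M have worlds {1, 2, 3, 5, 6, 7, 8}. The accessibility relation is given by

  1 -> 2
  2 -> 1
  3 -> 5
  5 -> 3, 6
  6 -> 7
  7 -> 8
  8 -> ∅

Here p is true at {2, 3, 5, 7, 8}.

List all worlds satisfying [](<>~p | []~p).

{1, 3, 7, 8}

1: successors {2}; <>~p | []~p there: 2:T. ✓
2: successors {1}; <>~p | []~p there: 1:F. ✗
3: successors {5}; <>~p | []~p there: 5:T. ✓
5: successors {3, 6}; <>~p | []~p there: 3:F, 6:F. ✗
6: successors {7}; <>~p | []~p there: 7:F. ✗
7: successors {8}; <>~p | []~p there: 8:T. ✓
8: no successors, so [](<>~p | []~p) holds vacuously. ✓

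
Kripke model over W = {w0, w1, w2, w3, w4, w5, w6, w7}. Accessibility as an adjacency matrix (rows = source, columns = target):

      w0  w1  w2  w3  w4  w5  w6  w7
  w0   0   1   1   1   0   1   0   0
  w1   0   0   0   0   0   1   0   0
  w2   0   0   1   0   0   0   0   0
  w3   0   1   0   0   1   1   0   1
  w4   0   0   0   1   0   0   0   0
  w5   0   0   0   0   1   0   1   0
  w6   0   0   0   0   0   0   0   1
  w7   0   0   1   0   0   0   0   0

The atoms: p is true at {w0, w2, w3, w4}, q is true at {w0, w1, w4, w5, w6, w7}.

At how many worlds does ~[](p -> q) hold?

4

w0: [](p -> q) is F. ✓
w1: [](p -> q) is T. ✗
w2: [](p -> q) is F. ✓
w3: [](p -> q) is T. ✗
w4: [](p -> q) is F. ✓
w5: [](p -> q) is T. ✗
w6: [](p -> q) is T. ✗
w7: [](p -> q) is F. ✓
Satisfying worlds: {w0, w2, w4, w7}.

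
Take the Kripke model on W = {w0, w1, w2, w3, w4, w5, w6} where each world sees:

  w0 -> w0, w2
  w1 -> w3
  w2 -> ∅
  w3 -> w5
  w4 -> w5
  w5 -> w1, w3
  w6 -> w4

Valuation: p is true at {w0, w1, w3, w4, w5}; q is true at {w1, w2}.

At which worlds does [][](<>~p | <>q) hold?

w0: successors {w0, w2}; [](<>~p | <>q) there: w0:F, w2:T. ✗
w1: successors {w3}; [](<>~p | <>q) there: w3:T. ✓
w2: no successors, so [][](<>~p | <>q) holds vacuously. ✓
w3: successors {w5}; [](<>~p | <>q) there: w5:F. ✗
w4: successors {w5}; [](<>~p | <>q) there: w5:F. ✗
w5: successors {w1, w3}; [](<>~p | <>q) there: w1:F, w3:T. ✗
w6: successors {w4}; [](<>~p | <>q) there: w4:T. ✓

{w1, w2, w6}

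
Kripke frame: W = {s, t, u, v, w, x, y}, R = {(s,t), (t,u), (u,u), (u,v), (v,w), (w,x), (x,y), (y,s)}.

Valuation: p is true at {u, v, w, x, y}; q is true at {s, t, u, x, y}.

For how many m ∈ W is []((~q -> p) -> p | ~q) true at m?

5

s: successors {t}; (~q -> p) -> p | ~q there: t:F. ✗
t: successors {u}; (~q -> p) -> p | ~q there: u:T. ✓
u: successors {u, v}; (~q -> p) -> p | ~q there: u:T, v:T. ✓
v: successors {w}; (~q -> p) -> p | ~q there: w:T. ✓
w: successors {x}; (~q -> p) -> p | ~q there: x:T. ✓
x: successors {y}; (~q -> p) -> p | ~q there: y:T. ✓
y: successors {s}; (~q -> p) -> p | ~q there: s:F. ✗
Satisfying worlds: {t, u, v, w, x}.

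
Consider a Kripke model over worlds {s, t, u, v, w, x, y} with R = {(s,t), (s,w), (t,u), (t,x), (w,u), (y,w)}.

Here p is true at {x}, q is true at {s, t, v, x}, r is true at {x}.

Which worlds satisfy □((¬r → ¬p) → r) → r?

s: □((¬r → ¬p) → r) is F, r is F. ✓
t: □((¬r → ¬p) → r) is F, r is F. ✓
u: □((¬r → ¬p) → r) is T, r is F. ✗
v: □((¬r → ¬p) → r) is T, r is F. ✗
w: □((¬r → ¬p) → r) is F, r is F. ✓
x: □((¬r → ¬p) → r) is T, r is T. ✓
y: □((¬r → ¬p) → r) is F, r is F. ✓

{s, t, w, x, y}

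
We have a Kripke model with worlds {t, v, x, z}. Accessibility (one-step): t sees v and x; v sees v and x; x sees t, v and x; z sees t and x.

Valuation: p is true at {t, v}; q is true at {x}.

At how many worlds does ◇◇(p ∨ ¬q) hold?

t: successors {v, x}; ◇(p ∨ ¬q) there: v:T, x:T. ✓
v: successors {v, x}; ◇(p ∨ ¬q) there: v:T, x:T. ✓
x: successors {t, v, x}; ◇(p ∨ ¬q) there: t:T, v:T, x:T. ✓
z: successors {t, x}; ◇(p ∨ ¬q) there: t:T, x:T. ✓
Satisfying worlds: {t, v, x, z}.

4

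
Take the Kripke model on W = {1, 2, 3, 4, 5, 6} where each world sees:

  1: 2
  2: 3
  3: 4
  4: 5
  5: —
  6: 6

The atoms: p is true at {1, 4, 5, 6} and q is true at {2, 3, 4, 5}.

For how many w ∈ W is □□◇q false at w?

1: successors {2}; □◇q there: 2:T. ✓
2: successors {3}; □◇q there: 3:T. ✓
3: successors {4}; □◇q there: 4:F. ✗
4: successors {5}; □◇q there: 5:T. ✓
5: no successors, so □□◇q holds vacuously. ✓
6: successors {6}; □◇q there: 6:F. ✗
Satisfying worlds: {1, 2, 4, 5}.
So □□◇q fails at the other 2 worlds.

2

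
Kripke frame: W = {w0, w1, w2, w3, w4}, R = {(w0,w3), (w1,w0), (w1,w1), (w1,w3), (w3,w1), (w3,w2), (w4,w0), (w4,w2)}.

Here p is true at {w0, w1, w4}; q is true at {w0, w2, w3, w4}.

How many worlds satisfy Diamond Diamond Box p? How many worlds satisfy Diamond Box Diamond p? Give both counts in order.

For Diamond Diamond Box p:
w0: successors {w3}; Diamond Box p there: w3:T. ✓
w1: successors {w0, w1, w3}; Diamond Box p there: w0:F, w1:F, w3:T. ✓
w2: no successors, so Diamond Diamond Box p fails. ✗
w3: successors {w1, w2}; Diamond Box p there: w1:F, w2:F. ✗
w4: successors {w0, w2}; Diamond Box p there: w0:F, w2:F. ✗
— 2 worlds.
For Diamond Box Diamond p:
w0: successors {w3}; Box Diamond p there: w3:F. ✗
w1: successors {w0, w1, w3}; Box Diamond p there: w0:T, w1:F, w3:F. ✓
w2: no successors, so Diamond Box Diamond p fails. ✗
w3: successors {w1, w2}; Box Diamond p there: w1:F, w2:T. ✓
w4: successors {w0, w2}; Box Diamond p there: w0:T, w2:T. ✓
— 3 worlds.

2 and 3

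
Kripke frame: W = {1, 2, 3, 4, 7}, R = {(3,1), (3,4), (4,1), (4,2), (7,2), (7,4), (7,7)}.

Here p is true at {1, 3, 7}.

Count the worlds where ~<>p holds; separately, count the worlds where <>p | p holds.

For ~<>p:
1: <>p is F. ✓
2: <>p is F. ✓
3: <>p is T. ✗
4: <>p is T. ✗
7: <>p is T. ✗
— 2 worlds.
For <>p | p:
1: <>p is F, p is T. ✓
2: <>p is F, p is F. ✗
3: <>p is T, p is T. ✓
4: <>p is T, p is F. ✓
7: <>p is T, p is T. ✓
— 4 worlds.

2 and 4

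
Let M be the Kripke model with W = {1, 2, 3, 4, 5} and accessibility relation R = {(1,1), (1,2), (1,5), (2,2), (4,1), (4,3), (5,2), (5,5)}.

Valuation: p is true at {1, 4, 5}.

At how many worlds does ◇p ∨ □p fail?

1: ◇p is T, □p is F. ✓
2: ◇p is F, □p is F. ✗
3: ◇p is F, □p is T. ✓
4: ◇p is T, □p is F. ✓
5: ◇p is T, □p is F. ✓
Satisfying worlds: {1, 3, 4, 5}.
So ◇p ∨ □p fails at the other 1 world.

1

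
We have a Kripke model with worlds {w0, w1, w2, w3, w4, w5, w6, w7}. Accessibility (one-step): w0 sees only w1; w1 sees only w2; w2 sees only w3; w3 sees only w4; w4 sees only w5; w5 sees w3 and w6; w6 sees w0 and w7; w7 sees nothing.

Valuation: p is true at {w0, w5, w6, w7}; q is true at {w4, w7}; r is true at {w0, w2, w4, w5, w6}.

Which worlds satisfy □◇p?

{w3, w4, w7}

w0: successors {w1}; ◇p there: w1:F. ✗
w1: successors {w2}; ◇p there: w2:F. ✗
w2: successors {w3}; ◇p there: w3:F. ✗
w3: successors {w4}; ◇p there: w4:T. ✓
w4: successors {w5}; ◇p there: w5:T. ✓
w5: successors {w3, w6}; ◇p there: w3:F, w6:T. ✗
w6: successors {w0, w7}; ◇p there: w0:F, w7:F. ✗
w7: no successors, so □◇p holds vacuously. ✓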